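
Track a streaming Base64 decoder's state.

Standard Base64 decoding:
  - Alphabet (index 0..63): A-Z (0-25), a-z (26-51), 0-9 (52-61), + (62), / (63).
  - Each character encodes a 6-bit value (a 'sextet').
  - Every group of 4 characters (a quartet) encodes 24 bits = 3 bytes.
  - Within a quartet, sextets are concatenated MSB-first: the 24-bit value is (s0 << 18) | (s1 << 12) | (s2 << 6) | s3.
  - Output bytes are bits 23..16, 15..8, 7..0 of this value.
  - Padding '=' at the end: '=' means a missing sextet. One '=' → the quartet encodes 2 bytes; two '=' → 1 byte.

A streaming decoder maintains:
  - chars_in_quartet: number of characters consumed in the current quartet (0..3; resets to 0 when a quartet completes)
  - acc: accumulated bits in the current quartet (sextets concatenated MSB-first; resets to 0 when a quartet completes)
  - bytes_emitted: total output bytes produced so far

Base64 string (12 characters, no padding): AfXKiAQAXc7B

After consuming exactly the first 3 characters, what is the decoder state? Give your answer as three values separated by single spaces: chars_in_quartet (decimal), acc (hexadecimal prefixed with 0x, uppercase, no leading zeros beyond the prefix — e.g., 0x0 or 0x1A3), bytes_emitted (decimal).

Answer: 3 0x7D7 0

Derivation:
After char 0 ('A'=0): chars_in_quartet=1 acc=0x0 bytes_emitted=0
After char 1 ('f'=31): chars_in_quartet=2 acc=0x1F bytes_emitted=0
After char 2 ('X'=23): chars_in_quartet=3 acc=0x7D7 bytes_emitted=0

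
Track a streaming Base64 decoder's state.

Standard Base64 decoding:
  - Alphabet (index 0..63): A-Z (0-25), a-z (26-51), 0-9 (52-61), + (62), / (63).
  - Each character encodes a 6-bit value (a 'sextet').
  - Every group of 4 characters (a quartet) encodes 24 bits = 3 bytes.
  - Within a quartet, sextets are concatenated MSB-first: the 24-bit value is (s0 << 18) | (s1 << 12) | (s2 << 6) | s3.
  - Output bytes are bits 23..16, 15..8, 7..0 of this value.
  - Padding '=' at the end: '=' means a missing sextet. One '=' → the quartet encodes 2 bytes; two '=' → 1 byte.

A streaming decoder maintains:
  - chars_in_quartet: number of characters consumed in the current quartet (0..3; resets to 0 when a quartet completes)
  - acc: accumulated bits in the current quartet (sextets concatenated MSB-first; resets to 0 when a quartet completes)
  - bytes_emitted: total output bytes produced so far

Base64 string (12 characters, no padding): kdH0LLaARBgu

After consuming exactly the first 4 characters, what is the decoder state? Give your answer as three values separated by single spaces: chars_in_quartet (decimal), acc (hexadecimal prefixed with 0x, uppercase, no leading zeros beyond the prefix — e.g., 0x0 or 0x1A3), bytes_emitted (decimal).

After char 0 ('k'=36): chars_in_quartet=1 acc=0x24 bytes_emitted=0
After char 1 ('d'=29): chars_in_quartet=2 acc=0x91D bytes_emitted=0
After char 2 ('H'=7): chars_in_quartet=3 acc=0x24747 bytes_emitted=0
After char 3 ('0'=52): chars_in_quartet=4 acc=0x91D1F4 -> emit 91 D1 F4, reset; bytes_emitted=3

Answer: 0 0x0 3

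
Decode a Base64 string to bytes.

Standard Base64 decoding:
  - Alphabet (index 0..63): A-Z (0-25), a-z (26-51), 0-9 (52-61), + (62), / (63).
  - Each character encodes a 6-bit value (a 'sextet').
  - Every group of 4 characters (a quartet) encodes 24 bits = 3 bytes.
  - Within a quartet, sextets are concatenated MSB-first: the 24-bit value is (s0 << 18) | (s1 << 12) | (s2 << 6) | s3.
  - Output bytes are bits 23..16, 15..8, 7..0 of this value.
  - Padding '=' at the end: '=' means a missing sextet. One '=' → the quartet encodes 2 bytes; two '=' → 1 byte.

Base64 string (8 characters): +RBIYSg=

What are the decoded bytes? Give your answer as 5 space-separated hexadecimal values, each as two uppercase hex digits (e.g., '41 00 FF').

Answer: F9 10 48 61 28

Derivation:
After char 0 ('+'=62): chars_in_quartet=1 acc=0x3E bytes_emitted=0
After char 1 ('R'=17): chars_in_quartet=2 acc=0xF91 bytes_emitted=0
After char 2 ('B'=1): chars_in_quartet=3 acc=0x3E441 bytes_emitted=0
After char 3 ('I'=8): chars_in_quartet=4 acc=0xF91048 -> emit F9 10 48, reset; bytes_emitted=3
After char 4 ('Y'=24): chars_in_quartet=1 acc=0x18 bytes_emitted=3
After char 5 ('S'=18): chars_in_quartet=2 acc=0x612 bytes_emitted=3
After char 6 ('g'=32): chars_in_quartet=3 acc=0x184A0 bytes_emitted=3
Padding '=': partial quartet acc=0x184A0 -> emit 61 28; bytes_emitted=5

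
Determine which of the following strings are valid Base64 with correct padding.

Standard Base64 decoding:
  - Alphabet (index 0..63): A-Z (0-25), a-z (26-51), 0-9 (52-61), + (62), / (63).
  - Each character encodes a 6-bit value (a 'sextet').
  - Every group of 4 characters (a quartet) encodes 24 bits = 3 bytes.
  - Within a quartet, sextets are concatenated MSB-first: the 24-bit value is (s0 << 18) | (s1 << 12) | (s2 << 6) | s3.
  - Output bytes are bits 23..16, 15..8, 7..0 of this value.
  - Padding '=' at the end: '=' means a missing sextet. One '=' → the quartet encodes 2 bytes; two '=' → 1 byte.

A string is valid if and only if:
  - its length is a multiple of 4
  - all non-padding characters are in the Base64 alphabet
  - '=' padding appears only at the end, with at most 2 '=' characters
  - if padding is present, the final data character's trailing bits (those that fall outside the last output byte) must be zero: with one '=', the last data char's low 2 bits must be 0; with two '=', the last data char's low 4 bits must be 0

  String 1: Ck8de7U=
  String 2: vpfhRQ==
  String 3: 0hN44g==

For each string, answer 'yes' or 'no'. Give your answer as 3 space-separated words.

String 1: 'Ck8de7U=' → valid
String 2: 'vpfhRQ==' → valid
String 3: '0hN44g==' → valid

Answer: yes yes yes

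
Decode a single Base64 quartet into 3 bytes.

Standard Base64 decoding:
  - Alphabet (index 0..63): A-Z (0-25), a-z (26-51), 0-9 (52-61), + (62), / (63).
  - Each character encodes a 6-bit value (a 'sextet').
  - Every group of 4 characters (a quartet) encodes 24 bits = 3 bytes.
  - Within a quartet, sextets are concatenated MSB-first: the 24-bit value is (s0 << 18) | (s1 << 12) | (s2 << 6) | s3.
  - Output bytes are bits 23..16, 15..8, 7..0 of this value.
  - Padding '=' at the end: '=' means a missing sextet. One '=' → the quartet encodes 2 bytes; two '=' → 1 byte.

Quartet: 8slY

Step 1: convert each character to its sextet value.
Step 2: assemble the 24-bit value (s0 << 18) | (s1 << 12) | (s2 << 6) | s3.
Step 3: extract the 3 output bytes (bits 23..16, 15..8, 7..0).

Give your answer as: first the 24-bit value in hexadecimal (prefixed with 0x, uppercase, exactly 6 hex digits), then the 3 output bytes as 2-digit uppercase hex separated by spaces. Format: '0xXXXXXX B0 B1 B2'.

Answer: 0xF2C958 F2 C9 58

Derivation:
Sextets: 8=60, s=44, l=37, Y=24
24-bit: (60<<18) | (44<<12) | (37<<6) | 24
      = 0xF00000 | 0x02C000 | 0x000940 | 0x000018
      = 0xF2C958
Bytes: (v>>16)&0xFF=F2, (v>>8)&0xFF=C9, v&0xFF=58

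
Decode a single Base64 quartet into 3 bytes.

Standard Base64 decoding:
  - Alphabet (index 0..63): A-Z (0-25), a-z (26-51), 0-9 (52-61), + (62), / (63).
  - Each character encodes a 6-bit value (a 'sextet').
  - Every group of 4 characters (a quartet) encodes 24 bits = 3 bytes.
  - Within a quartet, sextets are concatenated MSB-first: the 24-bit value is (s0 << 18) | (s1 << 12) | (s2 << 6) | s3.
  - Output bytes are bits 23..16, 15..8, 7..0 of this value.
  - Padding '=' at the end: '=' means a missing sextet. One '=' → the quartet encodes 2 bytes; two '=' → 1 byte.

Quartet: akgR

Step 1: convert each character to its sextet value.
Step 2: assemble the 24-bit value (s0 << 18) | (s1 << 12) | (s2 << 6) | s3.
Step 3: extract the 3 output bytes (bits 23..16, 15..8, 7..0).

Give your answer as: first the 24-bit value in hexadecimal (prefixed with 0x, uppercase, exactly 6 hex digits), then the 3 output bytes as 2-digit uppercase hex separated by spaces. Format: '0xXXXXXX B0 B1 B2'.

Sextets: a=26, k=36, g=32, R=17
24-bit: (26<<18) | (36<<12) | (32<<6) | 17
      = 0x680000 | 0x024000 | 0x000800 | 0x000011
      = 0x6A4811
Bytes: (v>>16)&0xFF=6A, (v>>8)&0xFF=48, v&0xFF=11

Answer: 0x6A4811 6A 48 11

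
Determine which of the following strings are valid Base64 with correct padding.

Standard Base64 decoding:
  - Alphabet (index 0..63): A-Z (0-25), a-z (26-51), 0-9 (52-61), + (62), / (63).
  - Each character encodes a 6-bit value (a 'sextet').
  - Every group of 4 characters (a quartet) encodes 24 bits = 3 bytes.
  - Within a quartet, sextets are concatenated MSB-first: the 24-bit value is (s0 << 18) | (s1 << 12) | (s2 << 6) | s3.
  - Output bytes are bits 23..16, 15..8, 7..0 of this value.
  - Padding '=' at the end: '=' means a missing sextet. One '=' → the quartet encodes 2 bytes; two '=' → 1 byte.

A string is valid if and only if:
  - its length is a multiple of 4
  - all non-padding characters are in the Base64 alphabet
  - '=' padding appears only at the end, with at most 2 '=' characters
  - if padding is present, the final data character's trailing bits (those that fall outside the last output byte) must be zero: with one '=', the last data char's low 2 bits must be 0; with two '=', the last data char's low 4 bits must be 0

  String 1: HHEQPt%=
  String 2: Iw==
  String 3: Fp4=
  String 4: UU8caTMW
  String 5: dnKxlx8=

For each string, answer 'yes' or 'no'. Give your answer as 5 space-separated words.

String 1: 'HHEQPt%=' → invalid (bad char(s): ['%'])
String 2: 'Iw==' → valid
String 3: 'Fp4=' → valid
String 4: 'UU8caTMW' → valid
String 5: 'dnKxlx8=' → valid

Answer: no yes yes yes yes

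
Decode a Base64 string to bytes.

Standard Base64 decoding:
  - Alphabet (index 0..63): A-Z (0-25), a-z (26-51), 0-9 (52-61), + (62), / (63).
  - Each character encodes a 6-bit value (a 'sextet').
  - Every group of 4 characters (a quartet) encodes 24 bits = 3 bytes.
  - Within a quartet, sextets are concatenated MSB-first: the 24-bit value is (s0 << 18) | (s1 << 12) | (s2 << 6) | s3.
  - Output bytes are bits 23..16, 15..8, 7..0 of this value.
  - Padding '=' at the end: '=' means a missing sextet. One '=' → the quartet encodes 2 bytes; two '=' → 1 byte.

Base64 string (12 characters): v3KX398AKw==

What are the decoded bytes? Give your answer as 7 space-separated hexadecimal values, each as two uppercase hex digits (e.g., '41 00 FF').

After char 0 ('v'=47): chars_in_quartet=1 acc=0x2F bytes_emitted=0
After char 1 ('3'=55): chars_in_quartet=2 acc=0xBF7 bytes_emitted=0
After char 2 ('K'=10): chars_in_quartet=3 acc=0x2FDCA bytes_emitted=0
After char 3 ('X'=23): chars_in_quartet=4 acc=0xBF7297 -> emit BF 72 97, reset; bytes_emitted=3
After char 4 ('3'=55): chars_in_quartet=1 acc=0x37 bytes_emitted=3
After char 5 ('9'=61): chars_in_quartet=2 acc=0xDFD bytes_emitted=3
After char 6 ('8'=60): chars_in_quartet=3 acc=0x37F7C bytes_emitted=3
After char 7 ('A'=0): chars_in_quartet=4 acc=0xDFDF00 -> emit DF DF 00, reset; bytes_emitted=6
After char 8 ('K'=10): chars_in_quartet=1 acc=0xA bytes_emitted=6
After char 9 ('w'=48): chars_in_quartet=2 acc=0x2B0 bytes_emitted=6
Padding '==': partial quartet acc=0x2B0 -> emit 2B; bytes_emitted=7

Answer: BF 72 97 DF DF 00 2B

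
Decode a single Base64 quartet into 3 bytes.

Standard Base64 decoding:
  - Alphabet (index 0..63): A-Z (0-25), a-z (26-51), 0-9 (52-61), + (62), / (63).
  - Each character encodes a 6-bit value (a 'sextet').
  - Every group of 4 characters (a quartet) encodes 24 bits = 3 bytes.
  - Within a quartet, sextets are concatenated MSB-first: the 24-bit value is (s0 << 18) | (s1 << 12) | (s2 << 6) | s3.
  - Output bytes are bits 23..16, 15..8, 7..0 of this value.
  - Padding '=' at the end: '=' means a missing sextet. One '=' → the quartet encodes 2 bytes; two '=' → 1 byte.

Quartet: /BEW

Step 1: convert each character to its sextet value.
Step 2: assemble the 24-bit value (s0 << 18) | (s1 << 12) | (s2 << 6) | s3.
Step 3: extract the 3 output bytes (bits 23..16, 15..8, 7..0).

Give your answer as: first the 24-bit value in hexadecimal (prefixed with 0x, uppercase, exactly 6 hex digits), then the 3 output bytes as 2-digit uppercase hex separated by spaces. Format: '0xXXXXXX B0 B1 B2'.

Sextets: /=63, B=1, E=4, W=22
24-bit: (63<<18) | (1<<12) | (4<<6) | 22
      = 0xFC0000 | 0x001000 | 0x000100 | 0x000016
      = 0xFC1116
Bytes: (v>>16)&0xFF=FC, (v>>8)&0xFF=11, v&0xFF=16

Answer: 0xFC1116 FC 11 16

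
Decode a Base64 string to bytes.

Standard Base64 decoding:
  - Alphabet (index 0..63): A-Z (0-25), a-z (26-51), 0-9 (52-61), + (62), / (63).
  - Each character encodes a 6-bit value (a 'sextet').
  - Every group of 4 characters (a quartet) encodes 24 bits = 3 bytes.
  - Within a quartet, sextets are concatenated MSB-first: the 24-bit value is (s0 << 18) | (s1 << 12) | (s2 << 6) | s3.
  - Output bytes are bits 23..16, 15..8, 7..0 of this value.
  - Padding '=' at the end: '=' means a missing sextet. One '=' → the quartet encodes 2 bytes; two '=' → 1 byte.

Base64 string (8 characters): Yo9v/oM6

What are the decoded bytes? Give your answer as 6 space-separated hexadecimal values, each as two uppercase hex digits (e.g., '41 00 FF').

Answer: 62 8F 6F FE 83 3A

Derivation:
After char 0 ('Y'=24): chars_in_quartet=1 acc=0x18 bytes_emitted=0
After char 1 ('o'=40): chars_in_quartet=2 acc=0x628 bytes_emitted=0
After char 2 ('9'=61): chars_in_quartet=3 acc=0x18A3D bytes_emitted=0
After char 3 ('v'=47): chars_in_quartet=4 acc=0x628F6F -> emit 62 8F 6F, reset; bytes_emitted=3
After char 4 ('/'=63): chars_in_quartet=1 acc=0x3F bytes_emitted=3
After char 5 ('o'=40): chars_in_quartet=2 acc=0xFE8 bytes_emitted=3
After char 6 ('M'=12): chars_in_quartet=3 acc=0x3FA0C bytes_emitted=3
After char 7 ('6'=58): chars_in_quartet=4 acc=0xFE833A -> emit FE 83 3A, reset; bytes_emitted=6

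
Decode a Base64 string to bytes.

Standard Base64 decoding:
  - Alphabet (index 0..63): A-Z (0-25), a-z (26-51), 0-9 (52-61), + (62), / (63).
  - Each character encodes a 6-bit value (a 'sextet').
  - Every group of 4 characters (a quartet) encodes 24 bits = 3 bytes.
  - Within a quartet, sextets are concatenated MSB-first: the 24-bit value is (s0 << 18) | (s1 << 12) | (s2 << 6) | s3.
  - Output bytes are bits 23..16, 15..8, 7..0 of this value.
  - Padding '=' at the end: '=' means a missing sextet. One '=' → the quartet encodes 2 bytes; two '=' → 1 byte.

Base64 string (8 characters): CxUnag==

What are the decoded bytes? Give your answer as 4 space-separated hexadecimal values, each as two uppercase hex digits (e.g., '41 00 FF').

Answer: 0B 15 27 6A

Derivation:
After char 0 ('C'=2): chars_in_quartet=1 acc=0x2 bytes_emitted=0
After char 1 ('x'=49): chars_in_quartet=2 acc=0xB1 bytes_emitted=0
After char 2 ('U'=20): chars_in_quartet=3 acc=0x2C54 bytes_emitted=0
After char 3 ('n'=39): chars_in_quartet=4 acc=0xB1527 -> emit 0B 15 27, reset; bytes_emitted=3
After char 4 ('a'=26): chars_in_quartet=1 acc=0x1A bytes_emitted=3
After char 5 ('g'=32): chars_in_quartet=2 acc=0x6A0 bytes_emitted=3
Padding '==': partial quartet acc=0x6A0 -> emit 6A; bytes_emitted=4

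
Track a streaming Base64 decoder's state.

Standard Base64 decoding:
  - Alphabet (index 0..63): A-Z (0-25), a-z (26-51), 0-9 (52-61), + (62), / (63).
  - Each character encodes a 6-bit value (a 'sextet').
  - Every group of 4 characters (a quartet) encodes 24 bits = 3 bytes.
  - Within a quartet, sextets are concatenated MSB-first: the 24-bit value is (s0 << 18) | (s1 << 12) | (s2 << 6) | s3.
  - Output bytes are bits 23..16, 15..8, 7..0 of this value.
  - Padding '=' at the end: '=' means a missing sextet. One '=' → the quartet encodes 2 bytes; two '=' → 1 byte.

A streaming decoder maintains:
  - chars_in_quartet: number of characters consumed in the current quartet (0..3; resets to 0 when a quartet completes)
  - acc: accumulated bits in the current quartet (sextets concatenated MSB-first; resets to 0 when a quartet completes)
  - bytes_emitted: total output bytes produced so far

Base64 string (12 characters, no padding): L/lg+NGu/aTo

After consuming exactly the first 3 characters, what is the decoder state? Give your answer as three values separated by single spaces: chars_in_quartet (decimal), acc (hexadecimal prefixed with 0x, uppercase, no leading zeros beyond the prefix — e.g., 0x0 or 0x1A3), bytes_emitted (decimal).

Answer: 3 0xBFE5 0

Derivation:
After char 0 ('L'=11): chars_in_quartet=1 acc=0xB bytes_emitted=0
After char 1 ('/'=63): chars_in_quartet=2 acc=0x2FF bytes_emitted=0
After char 2 ('l'=37): chars_in_quartet=3 acc=0xBFE5 bytes_emitted=0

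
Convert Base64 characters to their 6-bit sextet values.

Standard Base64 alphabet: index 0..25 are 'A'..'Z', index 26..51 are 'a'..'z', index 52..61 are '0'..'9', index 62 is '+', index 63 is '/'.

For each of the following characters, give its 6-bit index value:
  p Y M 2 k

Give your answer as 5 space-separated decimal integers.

Answer: 41 24 12 54 36

Derivation:
'p': a..z range, 26 + ord('p') − ord('a') = 41
'Y': A..Z range, ord('Y') − ord('A') = 24
'M': A..Z range, ord('M') − ord('A') = 12
'2': 0..9 range, 52 + ord('2') − ord('0') = 54
'k': a..z range, 26 + ord('k') − ord('a') = 36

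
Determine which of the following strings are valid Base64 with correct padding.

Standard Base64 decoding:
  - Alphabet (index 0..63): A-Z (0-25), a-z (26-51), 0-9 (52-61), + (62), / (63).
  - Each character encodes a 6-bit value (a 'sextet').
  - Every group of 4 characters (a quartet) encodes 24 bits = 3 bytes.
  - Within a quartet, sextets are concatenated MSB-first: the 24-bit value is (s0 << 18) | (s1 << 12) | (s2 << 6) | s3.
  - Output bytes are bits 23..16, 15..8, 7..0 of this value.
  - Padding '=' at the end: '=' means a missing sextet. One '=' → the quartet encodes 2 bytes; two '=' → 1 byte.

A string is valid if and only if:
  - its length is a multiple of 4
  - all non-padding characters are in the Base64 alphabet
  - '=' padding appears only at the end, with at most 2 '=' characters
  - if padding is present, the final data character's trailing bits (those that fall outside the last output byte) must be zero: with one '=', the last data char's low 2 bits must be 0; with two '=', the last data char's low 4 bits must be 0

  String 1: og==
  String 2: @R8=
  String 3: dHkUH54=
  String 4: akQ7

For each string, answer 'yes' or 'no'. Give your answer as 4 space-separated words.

Answer: yes no yes yes

Derivation:
String 1: 'og==' → valid
String 2: '@R8=' → invalid (bad char(s): ['@'])
String 3: 'dHkUH54=' → valid
String 4: 'akQ7' → valid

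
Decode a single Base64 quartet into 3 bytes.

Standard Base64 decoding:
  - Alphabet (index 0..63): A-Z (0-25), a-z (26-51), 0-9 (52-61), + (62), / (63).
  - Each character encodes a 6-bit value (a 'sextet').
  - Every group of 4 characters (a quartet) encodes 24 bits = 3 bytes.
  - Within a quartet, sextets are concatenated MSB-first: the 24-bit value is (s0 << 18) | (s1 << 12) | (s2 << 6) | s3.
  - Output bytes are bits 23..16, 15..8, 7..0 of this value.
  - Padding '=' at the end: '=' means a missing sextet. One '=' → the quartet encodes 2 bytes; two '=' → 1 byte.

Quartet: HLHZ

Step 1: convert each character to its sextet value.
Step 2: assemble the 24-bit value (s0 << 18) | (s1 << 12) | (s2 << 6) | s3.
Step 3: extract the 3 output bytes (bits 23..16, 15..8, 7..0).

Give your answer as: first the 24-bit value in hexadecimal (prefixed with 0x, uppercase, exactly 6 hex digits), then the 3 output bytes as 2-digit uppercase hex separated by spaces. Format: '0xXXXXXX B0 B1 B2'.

Sextets: H=7, L=11, H=7, Z=25
24-bit: (7<<18) | (11<<12) | (7<<6) | 25
      = 0x1C0000 | 0x00B000 | 0x0001C0 | 0x000019
      = 0x1CB1D9
Bytes: (v>>16)&0xFF=1C, (v>>8)&0xFF=B1, v&0xFF=D9

Answer: 0x1CB1D9 1C B1 D9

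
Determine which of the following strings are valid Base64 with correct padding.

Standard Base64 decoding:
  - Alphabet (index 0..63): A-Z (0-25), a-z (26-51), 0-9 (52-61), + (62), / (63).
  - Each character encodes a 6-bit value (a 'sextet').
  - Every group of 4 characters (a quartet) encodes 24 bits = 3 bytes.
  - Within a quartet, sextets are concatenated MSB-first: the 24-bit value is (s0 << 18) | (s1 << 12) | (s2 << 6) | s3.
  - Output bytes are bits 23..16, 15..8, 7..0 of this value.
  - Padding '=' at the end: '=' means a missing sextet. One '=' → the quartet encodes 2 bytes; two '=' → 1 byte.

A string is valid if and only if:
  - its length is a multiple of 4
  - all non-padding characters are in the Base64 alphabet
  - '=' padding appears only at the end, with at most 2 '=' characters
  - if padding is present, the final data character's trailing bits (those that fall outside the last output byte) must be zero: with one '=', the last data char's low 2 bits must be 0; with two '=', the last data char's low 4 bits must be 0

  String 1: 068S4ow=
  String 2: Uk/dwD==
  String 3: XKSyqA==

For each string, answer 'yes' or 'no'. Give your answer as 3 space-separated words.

String 1: '068S4ow=' → valid
String 2: 'Uk/dwD==' → invalid (bad trailing bits)
String 3: 'XKSyqA==' → valid

Answer: yes no yes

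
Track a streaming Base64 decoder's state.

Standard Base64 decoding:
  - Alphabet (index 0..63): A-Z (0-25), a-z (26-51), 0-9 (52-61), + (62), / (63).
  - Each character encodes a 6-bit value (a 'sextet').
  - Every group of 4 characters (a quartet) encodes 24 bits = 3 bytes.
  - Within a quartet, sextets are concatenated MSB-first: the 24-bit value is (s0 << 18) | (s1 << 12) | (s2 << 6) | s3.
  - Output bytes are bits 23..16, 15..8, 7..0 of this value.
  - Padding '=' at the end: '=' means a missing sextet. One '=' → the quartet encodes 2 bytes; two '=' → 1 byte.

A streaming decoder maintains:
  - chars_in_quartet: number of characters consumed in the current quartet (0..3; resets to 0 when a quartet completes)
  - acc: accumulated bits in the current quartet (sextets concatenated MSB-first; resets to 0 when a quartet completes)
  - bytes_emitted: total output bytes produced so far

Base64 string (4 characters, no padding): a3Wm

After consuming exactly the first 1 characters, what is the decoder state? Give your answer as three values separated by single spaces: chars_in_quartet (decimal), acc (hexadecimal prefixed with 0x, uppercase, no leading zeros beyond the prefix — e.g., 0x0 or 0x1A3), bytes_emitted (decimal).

After char 0 ('a'=26): chars_in_quartet=1 acc=0x1A bytes_emitted=0

Answer: 1 0x1A 0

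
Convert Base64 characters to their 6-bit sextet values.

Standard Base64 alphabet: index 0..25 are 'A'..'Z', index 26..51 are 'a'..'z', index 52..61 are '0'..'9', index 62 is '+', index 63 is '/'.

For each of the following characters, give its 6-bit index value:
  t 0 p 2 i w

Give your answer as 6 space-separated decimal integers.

Answer: 45 52 41 54 34 48

Derivation:
't': a..z range, 26 + ord('t') − ord('a') = 45
'0': 0..9 range, 52 + ord('0') − ord('0') = 52
'p': a..z range, 26 + ord('p') − ord('a') = 41
'2': 0..9 range, 52 + ord('2') − ord('0') = 54
'i': a..z range, 26 + ord('i') − ord('a') = 34
'w': a..z range, 26 + ord('w') − ord('a') = 48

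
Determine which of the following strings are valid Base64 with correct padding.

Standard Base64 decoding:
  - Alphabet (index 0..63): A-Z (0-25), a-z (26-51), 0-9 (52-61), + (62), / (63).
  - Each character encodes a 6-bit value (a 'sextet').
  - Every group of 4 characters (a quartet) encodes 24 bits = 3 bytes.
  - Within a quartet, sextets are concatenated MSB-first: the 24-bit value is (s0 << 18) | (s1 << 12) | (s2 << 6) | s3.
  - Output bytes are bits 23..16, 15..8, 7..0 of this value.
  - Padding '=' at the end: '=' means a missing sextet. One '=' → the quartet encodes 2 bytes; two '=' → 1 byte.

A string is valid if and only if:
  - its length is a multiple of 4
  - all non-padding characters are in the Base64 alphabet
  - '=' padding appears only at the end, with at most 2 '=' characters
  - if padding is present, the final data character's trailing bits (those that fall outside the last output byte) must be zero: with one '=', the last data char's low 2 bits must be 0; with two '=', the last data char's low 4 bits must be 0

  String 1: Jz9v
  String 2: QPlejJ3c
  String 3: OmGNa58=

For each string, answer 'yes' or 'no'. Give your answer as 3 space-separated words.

Answer: yes yes yes

Derivation:
String 1: 'Jz9v' → valid
String 2: 'QPlejJ3c' → valid
String 3: 'OmGNa58=' → valid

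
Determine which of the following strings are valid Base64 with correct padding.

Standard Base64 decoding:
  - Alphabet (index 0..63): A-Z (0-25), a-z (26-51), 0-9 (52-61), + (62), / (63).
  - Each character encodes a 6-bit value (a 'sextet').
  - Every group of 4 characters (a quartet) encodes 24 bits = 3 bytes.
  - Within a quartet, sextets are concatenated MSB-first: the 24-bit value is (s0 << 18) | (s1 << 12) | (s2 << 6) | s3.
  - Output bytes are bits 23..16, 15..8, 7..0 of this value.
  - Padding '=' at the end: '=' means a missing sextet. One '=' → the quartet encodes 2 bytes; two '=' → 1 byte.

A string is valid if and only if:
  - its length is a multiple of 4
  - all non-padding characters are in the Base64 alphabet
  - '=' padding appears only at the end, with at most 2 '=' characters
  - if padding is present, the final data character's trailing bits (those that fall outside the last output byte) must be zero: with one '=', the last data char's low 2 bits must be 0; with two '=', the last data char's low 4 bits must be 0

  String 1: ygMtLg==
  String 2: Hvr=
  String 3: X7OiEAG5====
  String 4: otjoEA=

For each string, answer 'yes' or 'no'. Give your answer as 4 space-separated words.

Answer: yes no no no

Derivation:
String 1: 'ygMtLg==' → valid
String 2: 'Hvr=' → invalid (bad trailing bits)
String 3: 'X7OiEAG5====' → invalid (4 pad chars (max 2))
String 4: 'otjoEA=' → invalid (len=7 not mult of 4)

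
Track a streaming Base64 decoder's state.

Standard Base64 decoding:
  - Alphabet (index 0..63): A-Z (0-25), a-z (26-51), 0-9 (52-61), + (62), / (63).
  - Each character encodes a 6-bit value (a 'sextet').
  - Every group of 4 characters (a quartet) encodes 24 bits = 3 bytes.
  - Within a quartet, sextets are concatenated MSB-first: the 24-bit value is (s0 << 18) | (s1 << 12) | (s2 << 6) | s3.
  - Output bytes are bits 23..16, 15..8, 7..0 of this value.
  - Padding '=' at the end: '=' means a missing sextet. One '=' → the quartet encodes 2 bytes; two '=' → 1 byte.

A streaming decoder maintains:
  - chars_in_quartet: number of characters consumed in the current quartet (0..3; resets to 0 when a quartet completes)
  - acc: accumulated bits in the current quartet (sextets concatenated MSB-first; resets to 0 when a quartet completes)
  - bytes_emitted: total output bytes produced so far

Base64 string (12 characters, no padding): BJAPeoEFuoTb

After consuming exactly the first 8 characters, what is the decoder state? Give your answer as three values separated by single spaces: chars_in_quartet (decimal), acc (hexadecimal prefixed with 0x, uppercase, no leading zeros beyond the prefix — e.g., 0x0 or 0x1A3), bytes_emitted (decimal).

Answer: 0 0x0 6

Derivation:
After char 0 ('B'=1): chars_in_quartet=1 acc=0x1 bytes_emitted=0
After char 1 ('J'=9): chars_in_quartet=2 acc=0x49 bytes_emitted=0
After char 2 ('A'=0): chars_in_quartet=3 acc=0x1240 bytes_emitted=0
After char 3 ('P'=15): chars_in_quartet=4 acc=0x4900F -> emit 04 90 0F, reset; bytes_emitted=3
After char 4 ('e'=30): chars_in_quartet=1 acc=0x1E bytes_emitted=3
After char 5 ('o'=40): chars_in_quartet=2 acc=0x7A8 bytes_emitted=3
After char 6 ('E'=4): chars_in_quartet=3 acc=0x1EA04 bytes_emitted=3
After char 7 ('F'=5): chars_in_quartet=4 acc=0x7A8105 -> emit 7A 81 05, reset; bytes_emitted=6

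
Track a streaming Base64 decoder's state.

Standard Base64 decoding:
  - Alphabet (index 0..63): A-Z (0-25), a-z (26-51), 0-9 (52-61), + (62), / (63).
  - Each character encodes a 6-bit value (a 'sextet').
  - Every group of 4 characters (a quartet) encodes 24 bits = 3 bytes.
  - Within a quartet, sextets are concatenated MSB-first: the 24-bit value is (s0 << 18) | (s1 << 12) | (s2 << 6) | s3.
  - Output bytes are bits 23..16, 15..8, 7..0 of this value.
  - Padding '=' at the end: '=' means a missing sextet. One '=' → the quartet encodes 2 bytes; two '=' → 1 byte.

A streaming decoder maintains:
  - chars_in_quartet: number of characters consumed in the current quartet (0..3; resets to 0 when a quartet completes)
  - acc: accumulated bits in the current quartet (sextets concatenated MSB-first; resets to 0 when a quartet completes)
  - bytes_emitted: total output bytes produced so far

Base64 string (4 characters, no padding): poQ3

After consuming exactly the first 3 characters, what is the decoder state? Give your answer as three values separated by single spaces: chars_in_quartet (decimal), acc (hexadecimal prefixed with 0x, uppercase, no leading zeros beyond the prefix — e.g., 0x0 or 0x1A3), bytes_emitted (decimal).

After char 0 ('p'=41): chars_in_quartet=1 acc=0x29 bytes_emitted=0
After char 1 ('o'=40): chars_in_quartet=2 acc=0xA68 bytes_emitted=0
After char 2 ('Q'=16): chars_in_quartet=3 acc=0x29A10 bytes_emitted=0

Answer: 3 0x29A10 0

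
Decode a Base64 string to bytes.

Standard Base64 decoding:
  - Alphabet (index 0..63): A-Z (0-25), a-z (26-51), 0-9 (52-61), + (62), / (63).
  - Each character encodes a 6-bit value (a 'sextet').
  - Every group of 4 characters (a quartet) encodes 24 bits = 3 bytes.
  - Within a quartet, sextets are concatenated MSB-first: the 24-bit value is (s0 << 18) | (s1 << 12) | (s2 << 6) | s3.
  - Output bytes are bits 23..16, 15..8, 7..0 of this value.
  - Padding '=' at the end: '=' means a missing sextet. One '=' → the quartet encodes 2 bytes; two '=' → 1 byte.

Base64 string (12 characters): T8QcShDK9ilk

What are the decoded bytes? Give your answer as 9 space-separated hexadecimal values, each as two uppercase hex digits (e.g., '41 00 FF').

After char 0 ('T'=19): chars_in_quartet=1 acc=0x13 bytes_emitted=0
After char 1 ('8'=60): chars_in_quartet=2 acc=0x4FC bytes_emitted=0
After char 2 ('Q'=16): chars_in_quartet=3 acc=0x13F10 bytes_emitted=0
After char 3 ('c'=28): chars_in_quartet=4 acc=0x4FC41C -> emit 4F C4 1C, reset; bytes_emitted=3
After char 4 ('S'=18): chars_in_quartet=1 acc=0x12 bytes_emitted=3
After char 5 ('h'=33): chars_in_quartet=2 acc=0x4A1 bytes_emitted=3
After char 6 ('D'=3): chars_in_quartet=3 acc=0x12843 bytes_emitted=3
After char 7 ('K'=10): chars_in_quartet=4 acc=0x4A10CA -> emit 4A 10 CA, reset; bytes_emitted=6
After char 8 ('9'=61): chars_in_quartet=1 acc=0x3D bytes_emitted=6
After char 9 ('i'=34): chars_in_quartet=2 acc=0xF62 bytes_emitted=6
After char 10 ('l'=37): chars_in_quartet=3 acc=0x3D8A5 bytes_emitted=6
After char 11 ('k'=36): chars_in_quartet=4 acc=0xF62964 -> emit F6 29 64, reset; bytes_emitted=9

Answer: 4F C4 1C 4A 10 CA F6 29 64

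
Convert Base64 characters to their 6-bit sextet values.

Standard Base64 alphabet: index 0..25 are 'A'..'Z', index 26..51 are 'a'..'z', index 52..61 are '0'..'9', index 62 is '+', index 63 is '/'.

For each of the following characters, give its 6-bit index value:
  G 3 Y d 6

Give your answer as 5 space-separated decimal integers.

'G': A..Z range, ord('G') − ord('A') = 6
'3': 0..9 range, 52 + ord('3') − ord('0') = 55
'Y': A..Z range, ord('Y') − ord('A') = 24
'd': a..z range, 26 + ord('d') − ord('a') = 29
'6': 0..9 range, 52 + ord('6') − ord('0') = 58

Answer: 6 55 24 29 58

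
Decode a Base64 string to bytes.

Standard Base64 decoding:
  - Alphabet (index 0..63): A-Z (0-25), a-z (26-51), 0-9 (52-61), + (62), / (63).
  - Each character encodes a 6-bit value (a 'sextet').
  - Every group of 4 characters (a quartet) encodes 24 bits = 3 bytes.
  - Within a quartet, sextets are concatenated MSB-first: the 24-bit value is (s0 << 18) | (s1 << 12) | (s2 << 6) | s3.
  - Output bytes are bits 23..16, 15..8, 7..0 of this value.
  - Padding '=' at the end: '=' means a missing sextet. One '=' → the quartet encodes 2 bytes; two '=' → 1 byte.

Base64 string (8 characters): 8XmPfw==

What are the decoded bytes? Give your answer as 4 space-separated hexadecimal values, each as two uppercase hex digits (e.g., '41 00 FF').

Answer: F1 79 8F 7F

Derivation:
After char 0 ('8'=60): chars_in_quartet=1 acc=0x3C bytes_emitted=0
After char 1 ('X'=23): chars_in_quartet=2 acc=0xF17 bytes_emitted=0
After char 2 ('m'=38): chars_in_quartet=3 acc=0x3C5E6 bytes_emitted=0
After char 3 ('P'=15): chars_in_quartet=4 acc=0xF1798F -> emit F1 79 8F, reset; bytes_emitted=3
After char 4 ('f'=31): chars_in_quartet=1 acc=0x1F bytes_emitted=3
After char 5 ('w'=48): chars_in_quartet=2 acc=0x7F0 bytes_emitted=3
Padding '==': partial quartet acc=0x7F0 -> emit 7F; bytes_emitted=4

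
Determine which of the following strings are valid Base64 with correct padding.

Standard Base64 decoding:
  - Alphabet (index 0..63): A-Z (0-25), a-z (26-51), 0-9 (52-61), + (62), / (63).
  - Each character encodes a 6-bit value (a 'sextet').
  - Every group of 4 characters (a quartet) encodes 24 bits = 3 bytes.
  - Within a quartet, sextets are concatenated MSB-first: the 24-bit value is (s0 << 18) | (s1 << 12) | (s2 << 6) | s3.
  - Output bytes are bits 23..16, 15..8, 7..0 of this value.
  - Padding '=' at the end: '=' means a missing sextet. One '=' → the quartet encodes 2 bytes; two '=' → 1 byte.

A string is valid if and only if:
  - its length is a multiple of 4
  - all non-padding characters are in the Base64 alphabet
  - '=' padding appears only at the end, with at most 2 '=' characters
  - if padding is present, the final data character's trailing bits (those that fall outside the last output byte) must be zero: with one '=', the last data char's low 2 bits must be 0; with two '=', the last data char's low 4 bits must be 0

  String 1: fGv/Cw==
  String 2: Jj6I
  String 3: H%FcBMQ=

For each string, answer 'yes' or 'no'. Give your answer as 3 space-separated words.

String 1: 'fGv/Cw==' → valid
String 2: 'Jj6I' → valid
String 3: 'H%FcBMQ=' → invalid (bad char(s): ['%'])

Answer: yes yes no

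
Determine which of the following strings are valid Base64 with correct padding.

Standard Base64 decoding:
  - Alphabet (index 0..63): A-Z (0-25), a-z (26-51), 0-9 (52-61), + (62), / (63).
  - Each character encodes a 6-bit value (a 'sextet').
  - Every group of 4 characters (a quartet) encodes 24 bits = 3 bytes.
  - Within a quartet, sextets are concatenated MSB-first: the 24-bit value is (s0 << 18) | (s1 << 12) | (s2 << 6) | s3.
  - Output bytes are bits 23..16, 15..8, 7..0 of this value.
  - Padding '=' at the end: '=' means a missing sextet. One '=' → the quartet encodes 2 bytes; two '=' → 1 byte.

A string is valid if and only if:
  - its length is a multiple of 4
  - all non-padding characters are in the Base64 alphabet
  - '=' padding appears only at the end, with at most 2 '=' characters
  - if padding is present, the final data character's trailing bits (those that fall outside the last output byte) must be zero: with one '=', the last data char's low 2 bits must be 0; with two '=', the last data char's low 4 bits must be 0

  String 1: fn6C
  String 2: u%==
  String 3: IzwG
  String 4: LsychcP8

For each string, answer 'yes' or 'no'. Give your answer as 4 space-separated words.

String 1: 'fn6C' → valid
String 2: 'u%==' → invalid (bad char(s): ['%'])
String 3: 'IzwG' → valid
String 4: 'LsychcP8' → valid

Answer: yes no yes yes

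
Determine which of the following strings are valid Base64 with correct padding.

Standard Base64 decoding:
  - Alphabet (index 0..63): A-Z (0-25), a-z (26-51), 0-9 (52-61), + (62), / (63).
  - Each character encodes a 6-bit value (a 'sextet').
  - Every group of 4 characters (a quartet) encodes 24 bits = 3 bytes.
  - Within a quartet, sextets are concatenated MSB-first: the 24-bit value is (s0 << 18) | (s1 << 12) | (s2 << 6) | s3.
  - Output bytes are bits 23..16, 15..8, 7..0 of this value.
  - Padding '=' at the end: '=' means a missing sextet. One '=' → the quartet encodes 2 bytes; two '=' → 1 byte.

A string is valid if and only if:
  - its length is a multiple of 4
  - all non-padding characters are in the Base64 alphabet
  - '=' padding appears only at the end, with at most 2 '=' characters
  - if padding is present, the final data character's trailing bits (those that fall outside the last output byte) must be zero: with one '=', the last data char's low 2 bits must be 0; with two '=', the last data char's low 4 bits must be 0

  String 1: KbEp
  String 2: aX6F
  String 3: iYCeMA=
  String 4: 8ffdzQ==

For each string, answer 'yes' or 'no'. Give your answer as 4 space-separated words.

Answer: yes yes no yes

Derivation:
String 1: 'KbEp' → valid
String 2: 'aX6F' → valid
String 3: 'iYCeMA=' → invalid (len=7 not mult of 4)
String 4: '8ffdzQ==' → valid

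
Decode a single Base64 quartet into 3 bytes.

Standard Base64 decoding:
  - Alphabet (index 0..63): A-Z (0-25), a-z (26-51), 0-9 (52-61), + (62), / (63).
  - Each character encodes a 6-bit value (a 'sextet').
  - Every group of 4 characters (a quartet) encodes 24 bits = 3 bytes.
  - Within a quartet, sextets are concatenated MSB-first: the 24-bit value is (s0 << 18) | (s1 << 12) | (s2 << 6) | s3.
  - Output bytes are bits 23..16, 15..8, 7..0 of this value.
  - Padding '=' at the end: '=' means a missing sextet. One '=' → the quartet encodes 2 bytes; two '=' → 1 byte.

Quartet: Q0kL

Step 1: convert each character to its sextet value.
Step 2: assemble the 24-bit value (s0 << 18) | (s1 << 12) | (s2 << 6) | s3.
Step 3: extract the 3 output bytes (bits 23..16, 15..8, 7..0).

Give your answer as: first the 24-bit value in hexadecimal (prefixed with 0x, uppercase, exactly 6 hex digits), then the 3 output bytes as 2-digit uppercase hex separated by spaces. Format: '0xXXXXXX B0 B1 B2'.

Answer: 0x43490B 43 49 0B

Derivation:
Sextets: Q=16, 0=52, k=36, L=11
24-bit: (16<<18) | (52<<12) | (36<<6) | 11
      = 0x400000 | 0x034000 | 0x000900 | 0x00000B
      = 0x43490B
Bytes: (v>>16)&0xFF=43, (v>>8)&0xFF=49, v&0xFF=0B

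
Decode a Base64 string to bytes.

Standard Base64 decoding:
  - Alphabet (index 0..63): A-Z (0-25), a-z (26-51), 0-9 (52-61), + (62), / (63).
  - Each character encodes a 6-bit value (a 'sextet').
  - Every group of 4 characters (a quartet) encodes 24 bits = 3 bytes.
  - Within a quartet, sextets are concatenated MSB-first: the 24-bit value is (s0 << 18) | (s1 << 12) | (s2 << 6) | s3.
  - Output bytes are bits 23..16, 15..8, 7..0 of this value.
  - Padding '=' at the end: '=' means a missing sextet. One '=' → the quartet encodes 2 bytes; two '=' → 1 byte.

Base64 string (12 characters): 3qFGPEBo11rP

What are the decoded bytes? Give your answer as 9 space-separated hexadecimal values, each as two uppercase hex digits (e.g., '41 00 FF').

Answer: DE A1 46 3C 40 68 D7 5A CF

Derivation:
After char 0 ('3'=55): chars_in_quartet=1 acc=0x37 bytes_emitted=0
After char 1 ('q'=42): chars_in_quartet=2 acc=0xDEA bytes_emitted=0
After char 2 ('F'=5): chars_in_quartet=3 acc=0x37A85 bytes_emitted=0
After char 3 ('G'=6): chars_in_quartet=4 acc=0xDEA146 -> emit DE A1 46, reset; bytes_emitted=3
After char 4 ('P'=15): chars_in_quartet=1 acc=0xF bytes_emitted=3
After char 5 ('E'=4): chars_in_quartet=2 acc=0x3C4 bytes_emitted=3
After char 6 ('B'=1): chars_in_quartet=3 acc=0xF101 bytes_emitted=3
After char 7 ('o'=40): chars_in_quartet=4 acc=0x3C4068 -> emit 3C 40 68, reset; bytes_emitted=6
After char 8 ('1'=53): chars_in_quartet=1 acc=0x35 bytes_emitted=6
After char 9 ('1'=53): chars_in_quartet=2 acc=0xD75 bytes_emitted=6
After char 10 ('r'=43): chars_in_quartet=3 acc=0x35D6B bytes_emitted=6
After char 11 ('P'=15): chars_in_quartet=4 acc=0xD75ACF -> emit D7 5A CF, reset; bytes_emitted=9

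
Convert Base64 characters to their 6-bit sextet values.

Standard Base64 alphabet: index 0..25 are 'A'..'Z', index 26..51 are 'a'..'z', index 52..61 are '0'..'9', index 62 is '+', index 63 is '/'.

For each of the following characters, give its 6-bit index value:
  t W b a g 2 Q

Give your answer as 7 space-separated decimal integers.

't': a..z range, 26 + ord('t') − ord('a') = 45
'W': A..Z range, ord('W') − ord('A') = 22
'b': a..z range, 26 + ord('b') − ord('a') = 27
'a': a..z range, 26 + ord('a') − ord('a') = 26
'g': a..z range, 26 + ord('g') − ord('a') = 32
'2': 0..9 range, 52 + ord('2') − ord('0') = 54
'Q': A..Z range, ord('Q') − ord('A') = 16

Answer: 45 22 27 26 32 54 16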